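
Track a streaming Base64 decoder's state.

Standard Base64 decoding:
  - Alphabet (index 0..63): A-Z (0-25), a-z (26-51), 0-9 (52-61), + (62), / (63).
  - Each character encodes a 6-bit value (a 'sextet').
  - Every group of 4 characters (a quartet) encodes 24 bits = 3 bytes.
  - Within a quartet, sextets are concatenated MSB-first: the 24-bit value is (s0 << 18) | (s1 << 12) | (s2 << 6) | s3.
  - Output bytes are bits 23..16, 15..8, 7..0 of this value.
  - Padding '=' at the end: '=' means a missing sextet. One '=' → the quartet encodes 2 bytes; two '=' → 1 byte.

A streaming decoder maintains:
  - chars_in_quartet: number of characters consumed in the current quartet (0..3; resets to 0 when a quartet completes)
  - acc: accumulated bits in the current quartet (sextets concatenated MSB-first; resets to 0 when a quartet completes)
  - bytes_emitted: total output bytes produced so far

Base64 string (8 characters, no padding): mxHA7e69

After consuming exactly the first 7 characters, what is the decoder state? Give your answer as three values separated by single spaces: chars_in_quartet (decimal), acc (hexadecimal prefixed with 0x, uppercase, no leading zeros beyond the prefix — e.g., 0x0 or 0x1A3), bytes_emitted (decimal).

After char 0 ('m'=38): chars_in_quartet=1 acc=0x26 bytes_emitted=0
After char 1 ('x'=49): chars_in_quartet=2 acc=0x9B1 bytes_emitted=0
After char 2 ('H'=7): chars_in_quartet=3 acc=0x26C47 bytes_emitted=0
After char 3 ('A'=0): chars_in_quartet=4 acc=0x9B11C0 -> emit 9B 11 C0, reset; bytes_emitted=3
After char 4 ('7'=59): chars_in_quartet=1 acc=0x3B bytes_emitted=3
After char 5 ('e'=30): chars_in_quartet=2 acc=0xEDE bytes_emitted=3
After char 6 ('6'=58): chars_in_quartet=3 acc=0x3B7BA bytes_emitted=3

Answer: 3 0x3B7BA 3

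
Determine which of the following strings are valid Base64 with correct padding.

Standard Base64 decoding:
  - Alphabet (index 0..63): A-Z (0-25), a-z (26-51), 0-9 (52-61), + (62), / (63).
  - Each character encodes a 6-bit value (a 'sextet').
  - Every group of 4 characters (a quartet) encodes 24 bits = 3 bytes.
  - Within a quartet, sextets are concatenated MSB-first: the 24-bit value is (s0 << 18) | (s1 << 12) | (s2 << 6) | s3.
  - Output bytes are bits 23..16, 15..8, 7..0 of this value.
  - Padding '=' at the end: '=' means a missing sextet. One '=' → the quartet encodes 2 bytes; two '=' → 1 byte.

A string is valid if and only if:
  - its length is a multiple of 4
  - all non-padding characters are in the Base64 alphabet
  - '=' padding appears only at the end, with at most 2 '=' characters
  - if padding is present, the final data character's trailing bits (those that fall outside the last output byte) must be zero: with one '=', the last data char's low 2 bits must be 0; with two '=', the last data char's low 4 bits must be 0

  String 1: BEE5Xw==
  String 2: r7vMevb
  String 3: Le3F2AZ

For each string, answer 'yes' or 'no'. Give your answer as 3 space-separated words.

Answer: yes no no

Derivation:
String 1: 'BEE5Xw==' → valid
String 2: 'r7vMevb' → invalid (len=7 not mult of 4)
String 3: 'Le3F2AZ' → invalid (len=7 not mult of 4)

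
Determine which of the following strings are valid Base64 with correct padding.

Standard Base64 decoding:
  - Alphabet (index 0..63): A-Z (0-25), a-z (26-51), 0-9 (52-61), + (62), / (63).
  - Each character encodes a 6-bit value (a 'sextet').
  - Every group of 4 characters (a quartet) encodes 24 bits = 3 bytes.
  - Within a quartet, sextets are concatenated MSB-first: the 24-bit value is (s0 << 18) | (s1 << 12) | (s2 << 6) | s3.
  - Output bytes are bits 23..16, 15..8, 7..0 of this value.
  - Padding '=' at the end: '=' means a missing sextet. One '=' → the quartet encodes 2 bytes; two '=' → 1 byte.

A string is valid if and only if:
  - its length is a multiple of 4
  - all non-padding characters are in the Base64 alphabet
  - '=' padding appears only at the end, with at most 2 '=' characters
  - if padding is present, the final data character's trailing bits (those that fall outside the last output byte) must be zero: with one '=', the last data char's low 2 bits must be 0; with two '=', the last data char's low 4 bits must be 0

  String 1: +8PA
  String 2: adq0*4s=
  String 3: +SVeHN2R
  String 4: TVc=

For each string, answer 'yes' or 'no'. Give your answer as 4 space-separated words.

Answer: yes no yes yes

Derivation:
String 1: '+8PA' → valid
String 2: 'adq0*4s=' → invalid (bad char(s): ['*'])
String 3: '+SVeHN2R' → valid
String 4: 'TVc=' → valid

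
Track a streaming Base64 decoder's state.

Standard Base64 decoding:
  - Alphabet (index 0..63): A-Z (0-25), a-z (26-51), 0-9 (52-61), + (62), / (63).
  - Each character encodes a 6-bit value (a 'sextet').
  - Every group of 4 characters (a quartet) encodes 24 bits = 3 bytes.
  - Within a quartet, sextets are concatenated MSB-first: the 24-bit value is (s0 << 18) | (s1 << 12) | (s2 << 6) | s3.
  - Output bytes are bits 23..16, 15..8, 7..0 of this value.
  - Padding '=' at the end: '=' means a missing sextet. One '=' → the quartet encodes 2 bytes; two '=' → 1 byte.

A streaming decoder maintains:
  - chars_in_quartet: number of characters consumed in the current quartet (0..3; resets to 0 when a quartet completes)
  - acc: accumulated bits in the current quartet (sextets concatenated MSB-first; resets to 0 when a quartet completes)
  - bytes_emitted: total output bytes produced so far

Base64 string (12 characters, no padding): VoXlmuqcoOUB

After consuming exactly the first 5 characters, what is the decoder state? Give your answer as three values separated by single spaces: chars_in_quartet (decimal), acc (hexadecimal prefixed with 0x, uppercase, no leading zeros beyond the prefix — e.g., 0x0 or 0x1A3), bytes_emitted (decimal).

Answer: 1 0x26 3

Derivation:
After char 0 ('V'=21): chars_in_quartet=1 acc=0x15 bytes_emitted=0
After char 1 ('o'=40): chars_in_quartet=2 acc=0x568 bytes_emitted=0
After char 2 ('X'=23): chars_in_quartet=3 acc=0x15A17 bytes_emitted=0
After char 3 ('l'=37): chars_in_quartet=4 acc=0x5685E5 -> emit 56 85 E5, reset; bytes_emitted=3
After char 4 ('m'=38): chars_in_quartet=1 acc=0x26 bytes_emitted=3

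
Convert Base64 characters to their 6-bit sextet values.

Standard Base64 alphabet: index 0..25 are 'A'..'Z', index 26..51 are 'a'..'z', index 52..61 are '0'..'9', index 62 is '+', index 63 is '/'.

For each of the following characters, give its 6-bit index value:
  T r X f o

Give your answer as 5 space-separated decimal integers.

Answer: 19 43 23 31 40

Derivation:
'T': A..Z range, ord('T') − ord('A') = 19
'r': a..z range, 26 + ord('r') − ord('a') = 43
'X': A..Z range, ord('X') − ord('A') = 23
'f': a..z range, 26 + ord('f') − ord('a') = 31
'o': a..z range, 26 + ord('o') − ord('a') = 40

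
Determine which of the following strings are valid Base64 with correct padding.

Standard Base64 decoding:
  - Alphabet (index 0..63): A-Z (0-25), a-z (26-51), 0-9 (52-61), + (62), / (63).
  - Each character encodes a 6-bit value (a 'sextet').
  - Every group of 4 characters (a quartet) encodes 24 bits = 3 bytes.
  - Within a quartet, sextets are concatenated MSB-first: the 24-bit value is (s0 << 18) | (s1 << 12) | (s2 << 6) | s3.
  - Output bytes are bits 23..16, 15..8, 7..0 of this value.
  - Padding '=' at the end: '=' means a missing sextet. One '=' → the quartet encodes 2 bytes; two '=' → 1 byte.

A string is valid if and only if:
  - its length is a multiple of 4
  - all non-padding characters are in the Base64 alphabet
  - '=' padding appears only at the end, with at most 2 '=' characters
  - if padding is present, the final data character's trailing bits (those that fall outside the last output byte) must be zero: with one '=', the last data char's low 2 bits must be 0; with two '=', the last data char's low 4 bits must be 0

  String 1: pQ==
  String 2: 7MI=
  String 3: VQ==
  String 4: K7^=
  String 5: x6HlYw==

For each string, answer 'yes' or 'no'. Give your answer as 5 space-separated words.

Answer: yes yes yes no yes

Derivation:
String 1: 'pQ==' → valid
String 2: '7MI=' → valid
String 3: 'VQ==' → valid
String 4: 'K7^=' → invalid (bad char(s): ['^'])
String 5: 'x6HlYw==' → valid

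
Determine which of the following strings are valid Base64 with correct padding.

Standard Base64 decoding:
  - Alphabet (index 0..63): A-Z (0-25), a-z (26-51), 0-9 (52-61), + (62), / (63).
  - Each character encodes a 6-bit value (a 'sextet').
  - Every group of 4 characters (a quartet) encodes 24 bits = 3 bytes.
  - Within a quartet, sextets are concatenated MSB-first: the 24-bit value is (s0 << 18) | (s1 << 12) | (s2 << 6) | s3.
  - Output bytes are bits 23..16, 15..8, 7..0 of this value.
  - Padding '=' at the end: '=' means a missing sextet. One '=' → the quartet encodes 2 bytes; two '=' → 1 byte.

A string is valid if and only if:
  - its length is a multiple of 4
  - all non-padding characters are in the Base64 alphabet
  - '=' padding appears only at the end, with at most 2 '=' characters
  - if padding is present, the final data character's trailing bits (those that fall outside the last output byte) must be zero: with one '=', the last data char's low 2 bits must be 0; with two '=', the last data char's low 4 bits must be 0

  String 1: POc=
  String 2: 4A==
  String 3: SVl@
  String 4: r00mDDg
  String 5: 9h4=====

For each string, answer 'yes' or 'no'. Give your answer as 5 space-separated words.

Answer: yes yes no no no

Derivation:
String 1: 'POc=' → valid
String 2: '4A==' → valid
String 3: 'SVl@' → invalid (bad char(s): ['@'])
String 4: 'r00mDDg' → invalid (len=7 not mult of 4)
String 5: '9h4=====' → invalid (5 pad chars (max 2))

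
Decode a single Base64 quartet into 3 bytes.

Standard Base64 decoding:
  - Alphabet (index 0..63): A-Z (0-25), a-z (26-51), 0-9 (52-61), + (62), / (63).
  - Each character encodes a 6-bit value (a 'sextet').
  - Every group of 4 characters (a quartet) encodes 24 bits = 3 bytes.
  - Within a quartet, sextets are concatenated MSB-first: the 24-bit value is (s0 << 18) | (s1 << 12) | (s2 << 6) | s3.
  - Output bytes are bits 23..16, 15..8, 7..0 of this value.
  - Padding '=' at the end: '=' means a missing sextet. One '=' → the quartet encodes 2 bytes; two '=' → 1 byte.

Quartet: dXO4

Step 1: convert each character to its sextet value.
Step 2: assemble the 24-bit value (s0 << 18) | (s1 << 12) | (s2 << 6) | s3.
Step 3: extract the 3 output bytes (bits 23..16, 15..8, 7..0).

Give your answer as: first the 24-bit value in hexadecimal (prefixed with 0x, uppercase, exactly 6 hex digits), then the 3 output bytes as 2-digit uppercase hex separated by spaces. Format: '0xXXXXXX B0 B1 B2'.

Answer: 0x7573B8 75 73 B8

Derivation:
Sextets: d=29, X=23, O=14, 4=56
24-bit: (29<<18) | (23<<12) | (14<<6) | 56
      = 0x740000 | 0x017000 | 0x000380 | 0x000038
      = 0x7573B8
Bytes: (v>>16)&0xFF=75, (v>>8)&0xFF=73, v&0xFF=B8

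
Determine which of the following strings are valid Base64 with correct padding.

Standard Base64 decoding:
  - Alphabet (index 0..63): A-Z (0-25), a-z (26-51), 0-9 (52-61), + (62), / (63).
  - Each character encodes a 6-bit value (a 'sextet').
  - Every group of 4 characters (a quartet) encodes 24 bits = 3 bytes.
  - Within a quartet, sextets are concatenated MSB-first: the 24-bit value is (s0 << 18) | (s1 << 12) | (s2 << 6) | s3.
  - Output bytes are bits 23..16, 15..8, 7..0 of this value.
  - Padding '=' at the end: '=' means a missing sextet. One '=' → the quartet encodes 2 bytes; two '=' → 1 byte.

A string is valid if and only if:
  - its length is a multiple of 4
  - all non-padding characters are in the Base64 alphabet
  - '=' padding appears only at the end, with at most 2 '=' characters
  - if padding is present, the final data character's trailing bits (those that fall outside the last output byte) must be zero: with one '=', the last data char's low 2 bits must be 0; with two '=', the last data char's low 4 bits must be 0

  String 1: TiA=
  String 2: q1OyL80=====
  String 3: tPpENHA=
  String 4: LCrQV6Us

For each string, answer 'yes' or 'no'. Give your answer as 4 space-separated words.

String 1: 'TiA=' → valid
String 2: 'q1OyL80=====' → invalid (5 pad chars (max 2))
String 3: 'tPpENHA=' → valid
String 4: 'LCrQV6Us' → valid

Answer: yes no yes yes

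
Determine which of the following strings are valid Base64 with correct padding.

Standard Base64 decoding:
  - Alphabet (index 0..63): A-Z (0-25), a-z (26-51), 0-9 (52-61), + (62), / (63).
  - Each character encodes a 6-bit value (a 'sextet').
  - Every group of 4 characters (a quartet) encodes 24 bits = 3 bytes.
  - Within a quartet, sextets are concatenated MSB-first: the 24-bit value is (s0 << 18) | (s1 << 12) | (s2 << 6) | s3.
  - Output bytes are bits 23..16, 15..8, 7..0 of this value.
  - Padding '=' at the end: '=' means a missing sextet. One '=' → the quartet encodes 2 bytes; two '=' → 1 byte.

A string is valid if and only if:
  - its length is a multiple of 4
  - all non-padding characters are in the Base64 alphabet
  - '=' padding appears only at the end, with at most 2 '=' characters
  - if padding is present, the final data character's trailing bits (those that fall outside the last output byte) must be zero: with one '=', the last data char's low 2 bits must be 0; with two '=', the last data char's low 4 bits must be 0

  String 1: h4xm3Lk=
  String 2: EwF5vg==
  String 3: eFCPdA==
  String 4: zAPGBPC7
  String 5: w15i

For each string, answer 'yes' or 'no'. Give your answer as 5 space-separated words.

Answer: yes yes yes yes yes

Derivation:
String 1: 'h4xm3Lk=' → valid
String 2: 'EwF5vg==' → valid
String 3: 'eFCPdA==' → valid
String 4: 'zAPGBPC7' → valid
String 5: 'w15i' → valid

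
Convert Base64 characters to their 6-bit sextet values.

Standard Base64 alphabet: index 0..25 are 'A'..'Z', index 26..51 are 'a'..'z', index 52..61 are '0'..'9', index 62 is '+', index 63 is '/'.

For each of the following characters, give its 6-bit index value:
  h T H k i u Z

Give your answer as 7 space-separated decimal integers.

'h': a..z range, 26 + ord('h') − ord('a') = 33
'T': A..Z range, ord('T') − ord('A') = 19
'H': A..Z range, ord('H') − ord('A') = 7
'k': a..z range, 26 + ord('k') − ord('a') = 36
'i': a..z range, 26 + ord('i') − ord('a') = 34
'u': a..z range, 26 + ord('u') − ord('a') = 46
'Z': A..Z range, ord('Z') − ord('A') = 25

Answer: 33 19 7 36 34 46 25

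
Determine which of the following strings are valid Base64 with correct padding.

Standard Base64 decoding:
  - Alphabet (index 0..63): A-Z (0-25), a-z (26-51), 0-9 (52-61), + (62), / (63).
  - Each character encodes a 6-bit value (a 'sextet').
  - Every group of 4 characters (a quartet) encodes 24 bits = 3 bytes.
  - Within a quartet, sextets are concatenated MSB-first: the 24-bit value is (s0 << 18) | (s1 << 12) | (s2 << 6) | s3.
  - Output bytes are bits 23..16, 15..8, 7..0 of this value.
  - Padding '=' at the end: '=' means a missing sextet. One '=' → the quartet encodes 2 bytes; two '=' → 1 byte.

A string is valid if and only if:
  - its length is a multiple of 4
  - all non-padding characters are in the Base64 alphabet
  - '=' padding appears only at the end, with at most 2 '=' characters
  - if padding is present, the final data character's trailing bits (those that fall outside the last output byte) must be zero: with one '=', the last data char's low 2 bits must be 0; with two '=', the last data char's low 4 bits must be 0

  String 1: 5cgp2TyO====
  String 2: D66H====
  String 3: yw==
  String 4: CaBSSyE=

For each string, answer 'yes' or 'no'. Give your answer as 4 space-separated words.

String 1: '5cgp2TyO====' → invalid (4 pad chars (max 2))
String 2: 'D66H====' → invalid (4 pad chars (max 2))
String 3: 'yw==' → valid
String 4: 'CaBSSyE=' → valid

Answer: no no yes yes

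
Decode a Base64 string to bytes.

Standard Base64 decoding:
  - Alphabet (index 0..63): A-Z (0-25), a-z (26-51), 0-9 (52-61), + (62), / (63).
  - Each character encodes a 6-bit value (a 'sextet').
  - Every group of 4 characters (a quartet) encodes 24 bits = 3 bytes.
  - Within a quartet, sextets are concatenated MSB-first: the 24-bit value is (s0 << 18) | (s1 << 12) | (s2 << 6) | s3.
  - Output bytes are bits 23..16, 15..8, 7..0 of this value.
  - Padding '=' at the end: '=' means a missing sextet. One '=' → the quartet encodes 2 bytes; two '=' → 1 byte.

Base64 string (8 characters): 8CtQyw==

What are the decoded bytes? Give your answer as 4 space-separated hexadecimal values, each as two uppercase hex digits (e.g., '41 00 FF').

After char 0 ('8'=60): chars_in_quartet=1 acc=0x3C bytes_emitted=0
After char 1 ('C'=2): chars_in_quartet=2 acc=0xF02 bytes_emitted=0
After char 2 ('t'=45): chars_in_quartet=3 acc=0x3C0AD bytes_emitted=0
After char 3 ('Q'=16): chars_in_quartet=4 acc=0xF02B50 -> emit F0 2B 50, reset; bytes_emitted=3
After char 4 ('y'=50): chars_in_quartet=1 acc=0x32 bytes_emitted=3
After char 5 ('w'=48): chars_in_quartet=2 acc=0xCB0 bytes_emitted=3
Padding '==': partial quartet acc=0xCB0 -> emit CB; bytes_emitted=4

Answer: F0 2B 50 CB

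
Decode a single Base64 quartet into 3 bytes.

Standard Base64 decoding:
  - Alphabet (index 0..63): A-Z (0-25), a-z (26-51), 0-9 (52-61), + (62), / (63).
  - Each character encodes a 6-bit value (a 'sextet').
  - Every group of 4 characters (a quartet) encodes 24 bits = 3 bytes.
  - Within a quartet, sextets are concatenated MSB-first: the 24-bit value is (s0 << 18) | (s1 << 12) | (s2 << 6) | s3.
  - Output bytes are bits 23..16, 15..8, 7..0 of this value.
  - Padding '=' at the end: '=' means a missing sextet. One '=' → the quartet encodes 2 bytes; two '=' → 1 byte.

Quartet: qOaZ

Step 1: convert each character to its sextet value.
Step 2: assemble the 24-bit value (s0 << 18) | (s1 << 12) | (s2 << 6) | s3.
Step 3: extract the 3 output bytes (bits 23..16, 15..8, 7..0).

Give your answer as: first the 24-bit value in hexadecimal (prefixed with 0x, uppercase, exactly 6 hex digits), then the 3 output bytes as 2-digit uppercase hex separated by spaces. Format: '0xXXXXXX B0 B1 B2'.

Answer: 0xA8E699 A8 E6 99

Derivation:
Sextets: q=42, O=14, a=26, Z=25
24-bit: (42<<18) | (14<<12) | (26<<6) | 25
      = 0xA80000 | 0x00E000 | 0x000680 | 0x000019
      = 0xA8E699
Bytes: (v>>16)&0xFF=A8, (v>>8)&0xFF=E6, v&0xFF=99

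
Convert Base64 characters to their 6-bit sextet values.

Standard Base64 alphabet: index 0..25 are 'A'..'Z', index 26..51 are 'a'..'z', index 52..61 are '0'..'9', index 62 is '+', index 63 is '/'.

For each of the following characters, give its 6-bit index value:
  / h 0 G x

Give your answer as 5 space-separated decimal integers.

Answer: 63 33 52 6 49

Derivation:
'/': index 63
'h': a..z range, 26 + ord('h') − ord('a') = 33
'0': 0..9 range, 52 + ord('0') − ord('0') = 52
'G': A..Z range, ord('G') − ord('A') = 6
'x': a..z range, 26 + ord('x') − ord('a') = 49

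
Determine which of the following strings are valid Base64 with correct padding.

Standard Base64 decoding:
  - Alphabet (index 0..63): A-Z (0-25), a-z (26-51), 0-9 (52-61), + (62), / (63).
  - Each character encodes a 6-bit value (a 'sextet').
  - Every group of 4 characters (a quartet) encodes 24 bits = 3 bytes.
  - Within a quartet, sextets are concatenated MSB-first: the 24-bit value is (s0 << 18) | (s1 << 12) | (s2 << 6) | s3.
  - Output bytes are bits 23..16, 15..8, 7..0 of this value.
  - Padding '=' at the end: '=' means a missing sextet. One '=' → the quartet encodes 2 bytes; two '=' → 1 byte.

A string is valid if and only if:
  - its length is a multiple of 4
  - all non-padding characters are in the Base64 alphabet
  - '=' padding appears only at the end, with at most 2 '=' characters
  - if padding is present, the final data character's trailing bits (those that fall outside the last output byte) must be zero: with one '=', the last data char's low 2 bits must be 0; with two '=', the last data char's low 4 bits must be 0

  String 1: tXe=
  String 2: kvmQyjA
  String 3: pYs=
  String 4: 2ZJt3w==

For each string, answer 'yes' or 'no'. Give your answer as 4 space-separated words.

String 1: 'tXe=' → invalid (bad trailing bits)
String 2: 'kvmQyjA' → invalid (len=7 not mult of 4)
String 3: 'pYs=' → valid
String 4: '2ZJt3w==' → valid

Answer: no no yes yes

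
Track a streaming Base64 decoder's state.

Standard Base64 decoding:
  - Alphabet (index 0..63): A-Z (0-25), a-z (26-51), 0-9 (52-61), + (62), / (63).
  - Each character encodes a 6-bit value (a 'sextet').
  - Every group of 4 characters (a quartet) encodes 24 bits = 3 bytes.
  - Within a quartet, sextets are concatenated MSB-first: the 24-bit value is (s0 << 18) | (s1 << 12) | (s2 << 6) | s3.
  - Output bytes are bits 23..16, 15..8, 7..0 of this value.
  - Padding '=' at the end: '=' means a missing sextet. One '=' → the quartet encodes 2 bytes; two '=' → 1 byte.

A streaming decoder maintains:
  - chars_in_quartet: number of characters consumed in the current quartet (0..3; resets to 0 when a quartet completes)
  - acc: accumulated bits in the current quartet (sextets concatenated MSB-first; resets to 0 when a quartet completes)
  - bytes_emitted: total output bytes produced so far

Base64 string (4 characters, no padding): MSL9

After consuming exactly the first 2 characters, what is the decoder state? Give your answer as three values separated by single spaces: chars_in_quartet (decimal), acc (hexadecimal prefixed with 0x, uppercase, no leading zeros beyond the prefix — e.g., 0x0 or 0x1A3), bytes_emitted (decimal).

After char 0 ('M'=12): chars_in_quartet=1 acc=0xC bytes_emitted=0
After char 1 ('S'=18): chars_in_quartet=2 acc=0x312 bytes_emitted=0

Answer: 2 0x312 0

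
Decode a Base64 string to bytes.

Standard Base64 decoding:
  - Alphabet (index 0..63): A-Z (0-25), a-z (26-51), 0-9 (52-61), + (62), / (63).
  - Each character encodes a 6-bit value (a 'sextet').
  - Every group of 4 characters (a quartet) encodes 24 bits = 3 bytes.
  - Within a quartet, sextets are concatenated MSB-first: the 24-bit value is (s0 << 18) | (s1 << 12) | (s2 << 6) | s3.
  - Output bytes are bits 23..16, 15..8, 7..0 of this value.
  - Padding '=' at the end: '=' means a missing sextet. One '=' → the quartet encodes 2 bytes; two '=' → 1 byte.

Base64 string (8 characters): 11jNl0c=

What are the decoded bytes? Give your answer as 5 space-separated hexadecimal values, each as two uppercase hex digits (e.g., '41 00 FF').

After char 0 ('1'=53): chars_in_quartet=1 acc=0x35 bytes_emitted=0
After char 1 ('1'=53): chars_in_quartet=2 acc=0xD75 bytes_emitted=0
After char 2 ('j'=35): chars_in_quartet=3 acc=0x35D63 bytes_emitted=0
After char 3 ('N'=13): chars_in_quartet=4 acc=0xD758CD -> emit D7 58 CD, reset; bytes_emitted=3
After char 4 ('l'=37): chars_in_quartet=1 acc=0x25 bytes_emitted=3
After char 5 ('0'=52): chars_in_quartet=2 acc=0x974 bytes_emitted=3
After char 6 ('c'=28): chars_in_quartet=3 acc=0x25D1C bytes_emitted=3
Padding '=': partial quartet acc=0x25D1C -> emit 97 47; bytes_emitted=5

Answer: D7 58 CD 97 47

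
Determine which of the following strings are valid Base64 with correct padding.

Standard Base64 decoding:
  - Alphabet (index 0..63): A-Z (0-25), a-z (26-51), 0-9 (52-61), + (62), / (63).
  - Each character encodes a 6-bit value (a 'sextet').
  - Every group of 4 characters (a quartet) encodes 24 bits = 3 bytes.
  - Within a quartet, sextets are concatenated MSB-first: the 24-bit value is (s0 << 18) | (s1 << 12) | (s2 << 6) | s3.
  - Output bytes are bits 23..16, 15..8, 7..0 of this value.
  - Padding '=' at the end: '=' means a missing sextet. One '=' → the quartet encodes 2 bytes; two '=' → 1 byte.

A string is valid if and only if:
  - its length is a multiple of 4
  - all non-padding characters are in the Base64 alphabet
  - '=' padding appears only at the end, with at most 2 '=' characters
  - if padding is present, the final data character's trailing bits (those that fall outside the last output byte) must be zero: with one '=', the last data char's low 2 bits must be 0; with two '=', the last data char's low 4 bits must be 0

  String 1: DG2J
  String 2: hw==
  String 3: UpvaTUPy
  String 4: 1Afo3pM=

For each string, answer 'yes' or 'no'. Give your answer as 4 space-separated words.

String 1: 'DG2J' → valid
String 2: 'hw==' → valid
String 3: 'UpvaTUPy' → valid
String 4: '1Afo3pM=' → valid

Answer: yes yes yes yes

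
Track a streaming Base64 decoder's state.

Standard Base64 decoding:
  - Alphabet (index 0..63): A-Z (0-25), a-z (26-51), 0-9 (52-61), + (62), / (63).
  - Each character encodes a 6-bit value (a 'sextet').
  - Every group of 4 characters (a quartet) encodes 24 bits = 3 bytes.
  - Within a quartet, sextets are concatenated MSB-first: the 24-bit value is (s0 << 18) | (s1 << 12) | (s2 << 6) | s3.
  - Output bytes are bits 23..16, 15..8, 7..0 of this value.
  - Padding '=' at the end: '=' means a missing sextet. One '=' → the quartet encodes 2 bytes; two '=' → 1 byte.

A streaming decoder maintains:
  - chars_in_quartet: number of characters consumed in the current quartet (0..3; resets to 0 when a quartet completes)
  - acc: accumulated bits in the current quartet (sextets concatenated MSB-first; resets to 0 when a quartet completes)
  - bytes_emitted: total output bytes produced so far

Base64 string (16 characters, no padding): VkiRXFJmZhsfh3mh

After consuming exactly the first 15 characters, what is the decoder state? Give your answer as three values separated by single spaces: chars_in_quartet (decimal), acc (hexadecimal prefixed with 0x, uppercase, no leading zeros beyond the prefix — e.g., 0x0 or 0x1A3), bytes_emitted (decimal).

Answer: 3 0x21DE6 9

Derivation:
After char 0 ('V'=21): chars_in_quartet=1 acc=0x15 bytes_emitted=0
After char 1 ('k'=36): chars_in_quartet=2 acc=0x564 bytes_emitted=0
After char 2 ('i'=34): chars_in_quartet=3 acc=0x15922 bytes_emitted=0
After char 3 ('R'=17): chars_in_quartet=4 acc=0x564891 -> emit 56 48 91, reset; bytes_emitted=3
After char 4 ('X'=23): chars_in_quartet=1 acc=0x17 bytes_emitted=3
After char 5 ('F'=5): chars_in_quartet=2 acc=0x5C5 bytes_emitted=3
After char 6 ('J'=9): chars_in_quartet=3 acc=0x17149 bytes_emitted=3
After char 7 ('m'=38): chars_in_quartet=4 acc=0x5C5266 -> emit 5C 52 66, reset; bytes_emitted=6
After char 8 ('Z'=25): chars_in_quartet=1 acc=0x19 bytes_emitted=6
After char 9 ('h'=33): chars_in_quartet=2 acc=0x661 bytes_emitted=6
After char 10 ('s'=44): chars_in_quartet=3 acc=0x1986C bytes_emitted=6
After char 11 ('f'=31): chars_in_quartet=4 acc=0x661B1F -> emit 66 1B 1F, reset; bytes_emitted=9
After char 12 ('h'=33): chars_in_quartet=1 acc=0x21 bytes_emitted=9
After char 13 ('3'=55): chars_in_quartet=2 acc=0x877 bytes_emitted=9
After char 14 ('m'=38): chars_in_quartet=3 acc=0x21DE6 bytes_emitted=9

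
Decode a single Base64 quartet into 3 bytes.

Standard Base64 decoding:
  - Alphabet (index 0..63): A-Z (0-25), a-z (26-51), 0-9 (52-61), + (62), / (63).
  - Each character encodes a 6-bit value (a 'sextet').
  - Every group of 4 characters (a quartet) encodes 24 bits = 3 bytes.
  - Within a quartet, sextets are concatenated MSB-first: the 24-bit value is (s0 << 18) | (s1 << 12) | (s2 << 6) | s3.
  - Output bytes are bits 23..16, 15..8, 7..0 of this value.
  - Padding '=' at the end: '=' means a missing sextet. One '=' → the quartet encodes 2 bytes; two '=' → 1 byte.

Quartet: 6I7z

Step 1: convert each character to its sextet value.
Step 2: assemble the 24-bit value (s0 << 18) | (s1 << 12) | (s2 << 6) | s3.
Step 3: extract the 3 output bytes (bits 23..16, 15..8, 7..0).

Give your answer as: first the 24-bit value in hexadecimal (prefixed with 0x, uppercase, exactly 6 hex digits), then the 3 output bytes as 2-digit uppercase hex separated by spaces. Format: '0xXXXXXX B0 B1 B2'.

Answer: 0xE88EF3 E8 8E F3

Derivation:
Sextets: 6=58, I=8, 7=59, z=51
24-bit: (58<<18) | (8<<12) | (59<<6) | 51
      = 0xE80000 | 0x008000 | 0x000EC0 | 0x000033
      = 0xE88EF3
Bytes: (v>>16)&0xFF=E8, (v>>8)&0xFF=8E, v&0xFF=F3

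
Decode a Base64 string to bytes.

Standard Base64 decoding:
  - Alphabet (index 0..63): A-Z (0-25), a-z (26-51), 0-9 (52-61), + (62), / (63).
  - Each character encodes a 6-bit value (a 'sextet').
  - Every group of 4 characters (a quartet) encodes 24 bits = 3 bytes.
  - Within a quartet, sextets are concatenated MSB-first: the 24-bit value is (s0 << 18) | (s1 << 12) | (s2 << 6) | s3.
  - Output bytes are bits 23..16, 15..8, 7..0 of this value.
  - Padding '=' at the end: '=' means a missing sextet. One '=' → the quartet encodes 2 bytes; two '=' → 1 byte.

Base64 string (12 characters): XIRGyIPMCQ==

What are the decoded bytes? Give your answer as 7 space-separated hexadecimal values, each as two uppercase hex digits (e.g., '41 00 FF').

After char 0 ('X'=23): chars_in_quartet=1 acc=0x17 bytes_emitted=0
After char 1 ('I'=8): chars_in_quartet=2 acc=0x5C8 bytes_emitted=0
After char 2 ('R'=17): chars_in_quartet=3 acc=0x17211 bytes_emitted=0
After char 3 ('G'=6): chars_in_quartet=4 acc=0x5C8446 -> emit 5C 84 46, reset; bytes_emitted=3
After char 4 ('y'=50): chars_in_quartet=1 acc=0x32 bytes_emitted=3
After char 5 ('I'=8): chars_in_quartet=2 acc=0xC88 bytes_emitted=3
After char 6 ('P'=15): chars_in_quartet=3 acc=0x3220F bytes_emitted=3
After char 7 ('M'=12): chars_in_quartet=4 acc=0xC883CC -> emit C8 83 CC, reset; bytes_emitted=6
After char 8 ('C'=2): chars_in_quartet=1 acc=0x2 bytes_emitted=6
After char 9 ('Q'=16): chars_in_quartet=2 acc=0x90 bytes_emitted=6
Padding '==': partial quartet acc=0x90 -> emit 09; bytes_emitted=7

Answer: 5C 84 46 C8 83 CC 09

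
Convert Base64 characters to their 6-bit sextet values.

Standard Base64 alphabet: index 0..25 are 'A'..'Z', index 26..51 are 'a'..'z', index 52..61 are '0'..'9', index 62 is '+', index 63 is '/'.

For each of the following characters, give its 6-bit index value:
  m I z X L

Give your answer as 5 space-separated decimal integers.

Answer: 38 8 51 23 11

Derivation:
'm': a..z range, 26 + ord('m') − ord('a') = 38
'I': A..Z range, ord('I') − ord('A') = 8
'z': a..z range, 26 + ord('z') − ord('a') = 51
'X': A..Z range, ord('X') − ord('A') = 23
'L': A..Z range, ord('L') − ord('A') = 11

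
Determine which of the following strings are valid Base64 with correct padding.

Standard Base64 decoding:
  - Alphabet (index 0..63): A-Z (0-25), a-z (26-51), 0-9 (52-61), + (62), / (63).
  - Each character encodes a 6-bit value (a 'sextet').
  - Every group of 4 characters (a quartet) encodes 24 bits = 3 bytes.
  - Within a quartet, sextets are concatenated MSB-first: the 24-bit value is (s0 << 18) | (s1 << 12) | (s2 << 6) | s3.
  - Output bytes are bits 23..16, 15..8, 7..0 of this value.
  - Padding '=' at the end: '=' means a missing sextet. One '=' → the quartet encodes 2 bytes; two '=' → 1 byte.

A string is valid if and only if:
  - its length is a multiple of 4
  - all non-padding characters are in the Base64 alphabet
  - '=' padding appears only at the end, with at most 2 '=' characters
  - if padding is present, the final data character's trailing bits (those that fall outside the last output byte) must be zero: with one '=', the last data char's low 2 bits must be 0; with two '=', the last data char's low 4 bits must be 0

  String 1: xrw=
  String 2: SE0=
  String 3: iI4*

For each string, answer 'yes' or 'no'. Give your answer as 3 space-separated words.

String 1: 'xrw=' → valid
String 2: 'SE0=' → valid
String 3: 'iI4*' → invalid (bad char(s): ['*'])

Answer: yes yes no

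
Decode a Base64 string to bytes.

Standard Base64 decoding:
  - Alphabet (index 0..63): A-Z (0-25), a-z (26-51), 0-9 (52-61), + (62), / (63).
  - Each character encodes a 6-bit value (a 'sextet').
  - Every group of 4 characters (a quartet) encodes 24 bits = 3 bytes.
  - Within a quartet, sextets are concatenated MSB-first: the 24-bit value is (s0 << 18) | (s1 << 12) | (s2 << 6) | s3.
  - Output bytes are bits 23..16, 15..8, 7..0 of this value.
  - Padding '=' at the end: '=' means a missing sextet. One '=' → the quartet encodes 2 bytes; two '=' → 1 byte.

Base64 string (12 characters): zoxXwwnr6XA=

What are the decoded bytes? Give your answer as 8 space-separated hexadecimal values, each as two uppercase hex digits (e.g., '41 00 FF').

After char 0 ('z'=51): chars_in_quartet=1 acc=0x33 bytes_emitted=0
After char 1 ('o'=40): chars_in_quartet=2 acc=0xCE8 bytes_emitted=0
After char 2 ('x'=49): chars_in_quartet=3 acc=0x33A31 bytes_emitted=0
After char 3 ('X'=23): chars_in_quartet=4 acc=0xCE8C57 -> emit CE 8C 57, reset; bytes_emitted=3
After char 4 ('w'=48): chars_in_quartet=1 acc=0x30 bytes_emitted=3
After char 5 ('w'=48): chars_in_quartet=2 acc=0xC30 bytes_emitted=3
After char 6 ('n'=39): chars_in_quartet=3 acc=0x30C27 bytes_emitted=3
After char 7 ('r'=43): chars_in_quartet=4 acc=0xC309EB -> emit C3 09 EB, reset; bytes_emitted=6
After char 8 ('6'=58): chars_in_quartet=1 acc=0x3A bytes_emitted=6
After char 9 ('X'=23): chars_in_quartet=2 acc=0xE97 bytes_emitted=6
After char 10 ('A'=0): chars_in_quartet=3 acc=0x3A5C0 bytes_emitted=6
Padding '=': partial quartet acc=0x3A5C0 -> emit E9 70; bytes_emitted=8

Answer: CE 8C 57 C3 09 EB E9 70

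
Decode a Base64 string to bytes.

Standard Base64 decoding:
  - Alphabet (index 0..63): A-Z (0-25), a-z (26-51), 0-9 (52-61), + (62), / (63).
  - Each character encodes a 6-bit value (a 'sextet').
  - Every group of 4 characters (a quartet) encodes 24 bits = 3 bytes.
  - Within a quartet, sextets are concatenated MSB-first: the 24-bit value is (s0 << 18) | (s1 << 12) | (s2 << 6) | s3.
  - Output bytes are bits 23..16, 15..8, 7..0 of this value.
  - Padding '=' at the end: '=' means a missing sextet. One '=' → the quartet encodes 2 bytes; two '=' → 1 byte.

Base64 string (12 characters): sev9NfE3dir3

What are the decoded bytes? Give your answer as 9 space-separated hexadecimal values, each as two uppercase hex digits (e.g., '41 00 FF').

Answer: B1 EB FD 35 F1 37 76 2A F7

Derivation:
After char 0 ('s'=44): chars_in_quartet=1 acc=0x2C bytes_emitted=0
After char 1 ('e'=30): chars_in_quartet=2 acc=0xB1E bytes_emitted=0
After char 2 ('v'=47): chars_in_quartet=3 acc=0x2C7AF bytes_emitted=0
After char 3 ('9'=61): chars_in_quartet=4 acc=0xB1EBFD -> emit B1 EB FD, reset; bytes_emitted=3
After char 4 ('N'=13): chars_in_quartet=1 acc=0xD bytes_emitted=3
After char 5 ('f'=31): chars_in_quartet=2 acc=0x35F bytes_emitted=3
After char 6 ('E'=4): chars_in_quartet=3 acc=0xD7C4 bytes_emitted=3
After char 7 ('3'=55): chars_in_quartet=4 acc=0x35F137 -> emit 35 F1 37, reset; bytes_emitted=6
After char 8 ('d'=29): chars_in_quartet=1 acc=0x1D bytes_emitted=6
After char 9 ('i'=34): chars_in_quartet=2 acc=0x762 bytes_emitted=6
After char 10 ('r'=43): chars_in_quartet=3 acc=0x1D8AB bytes_emitted=6
After char 11 ('3'=55): chars_in_quartet=4 acc=0x762AF7 -> emit 76 2A F7, reset; bytes_emitted=9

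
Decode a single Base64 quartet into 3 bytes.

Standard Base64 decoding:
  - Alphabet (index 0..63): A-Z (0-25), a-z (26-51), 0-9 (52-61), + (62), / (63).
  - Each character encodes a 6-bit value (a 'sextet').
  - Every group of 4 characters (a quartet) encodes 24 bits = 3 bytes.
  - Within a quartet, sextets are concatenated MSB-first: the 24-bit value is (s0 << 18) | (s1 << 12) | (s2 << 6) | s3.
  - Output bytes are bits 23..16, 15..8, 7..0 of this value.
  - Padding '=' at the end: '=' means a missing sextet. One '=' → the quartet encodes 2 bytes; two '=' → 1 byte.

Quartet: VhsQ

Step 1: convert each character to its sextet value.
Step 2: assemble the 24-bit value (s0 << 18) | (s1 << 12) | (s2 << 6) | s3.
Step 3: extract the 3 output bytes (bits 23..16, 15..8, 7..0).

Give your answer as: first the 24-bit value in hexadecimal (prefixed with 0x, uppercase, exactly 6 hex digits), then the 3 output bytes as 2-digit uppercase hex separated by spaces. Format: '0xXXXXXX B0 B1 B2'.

Answer: 0x561B10 56 1B 10

Derivation:
Sextets: V=21, h=33, s=44, Q=16
24-bit: (21<<18) | (33<<12) | (44<<6) | 16
      = 0x540000 | 0x021000 | 0x000B00 | 0x000010
      = 0x561B10
Bytes: (v>>16)&0xFF=56, (v>>8)&0xFF=1B, v&0xFF=10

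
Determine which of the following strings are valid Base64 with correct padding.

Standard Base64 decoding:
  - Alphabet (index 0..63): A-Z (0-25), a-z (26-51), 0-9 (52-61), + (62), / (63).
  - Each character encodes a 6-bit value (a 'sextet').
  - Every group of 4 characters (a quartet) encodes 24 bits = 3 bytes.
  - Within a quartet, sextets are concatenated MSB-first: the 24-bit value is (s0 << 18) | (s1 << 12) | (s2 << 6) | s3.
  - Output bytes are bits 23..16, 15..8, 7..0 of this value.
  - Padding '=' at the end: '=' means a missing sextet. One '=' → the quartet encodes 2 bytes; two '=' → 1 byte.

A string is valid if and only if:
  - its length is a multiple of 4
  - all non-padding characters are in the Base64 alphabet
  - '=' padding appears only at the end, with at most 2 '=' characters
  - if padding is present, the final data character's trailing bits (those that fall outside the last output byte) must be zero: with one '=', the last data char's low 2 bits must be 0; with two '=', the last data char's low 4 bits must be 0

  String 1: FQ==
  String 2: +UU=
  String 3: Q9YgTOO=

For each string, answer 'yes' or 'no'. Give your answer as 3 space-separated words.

Answer: yes yes no

Derivation:
String 1: 'FQ==' → valid
String 2: '+UU=' → valid
String 3: 'Q9YgTOO=' → invalid (bad trailing bits)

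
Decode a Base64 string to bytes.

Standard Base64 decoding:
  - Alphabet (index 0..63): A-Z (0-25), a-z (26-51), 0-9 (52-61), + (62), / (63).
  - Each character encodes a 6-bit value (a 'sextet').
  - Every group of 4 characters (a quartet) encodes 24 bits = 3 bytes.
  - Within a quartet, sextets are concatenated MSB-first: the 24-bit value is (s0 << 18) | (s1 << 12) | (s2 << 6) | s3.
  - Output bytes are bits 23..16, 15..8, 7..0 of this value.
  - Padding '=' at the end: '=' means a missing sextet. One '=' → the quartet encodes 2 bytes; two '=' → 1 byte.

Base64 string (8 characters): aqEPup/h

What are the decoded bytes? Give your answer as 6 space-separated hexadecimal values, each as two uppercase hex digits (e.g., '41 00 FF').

Answer: 6A A1 0F BA 9F E1

Derivation:
After char 0 ('a'=26): chars_in_quartet=1 acc=0x1A bytes_emitted=0
After char 1 ('q'=42): chars_in_quartet=2 acc=0x6AA bytes_emitted=0
After char 2 ('E'=4): chars_in_quartet=3 acc=0x1AA84 bytes_emitted=0
After char 3 ('P'=15): chars_in_quartet=4 acc=0x6AA10F -> emit 6A A1 0F, reset; bytes_emitted=3
After char 4 ('u'=46): chars_in_quartet=1 acc=0x2E bytes_emitted=3
After char 5 ('p'=41): chars_in_quartet=2 acc=0xBA9 bytes_emitted=3
After char 6 ('/'=63): chars_in_quartet=3 acc=0x2EA7F bytes_emitted=3
After char 7 ('h'=33): chars_in_quartet=4 acc=0xBA9FE1 -> emit BA 9F E1, reset; bytes_emitted=6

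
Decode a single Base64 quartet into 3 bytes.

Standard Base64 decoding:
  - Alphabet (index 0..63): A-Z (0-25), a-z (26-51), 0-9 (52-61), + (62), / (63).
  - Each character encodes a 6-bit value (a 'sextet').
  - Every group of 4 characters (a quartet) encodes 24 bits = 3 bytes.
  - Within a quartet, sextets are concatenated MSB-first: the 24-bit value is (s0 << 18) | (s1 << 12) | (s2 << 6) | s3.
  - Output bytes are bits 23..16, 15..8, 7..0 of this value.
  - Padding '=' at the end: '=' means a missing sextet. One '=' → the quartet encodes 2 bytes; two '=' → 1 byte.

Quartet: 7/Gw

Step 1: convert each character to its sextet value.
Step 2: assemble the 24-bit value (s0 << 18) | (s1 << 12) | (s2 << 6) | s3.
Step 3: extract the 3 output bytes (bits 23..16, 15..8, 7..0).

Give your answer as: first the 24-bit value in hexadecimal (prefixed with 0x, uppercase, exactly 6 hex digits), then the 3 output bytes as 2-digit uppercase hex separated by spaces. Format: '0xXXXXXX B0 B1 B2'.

Sextets: 7=59, /=63, G=6, w=48
24-bit: (59<<18) | (63<<12) | (6<<6) | 48
      = 0xEC0000 | 0x03F000 | 0x000180 | 0x000030
      = 0xEFF1B0
Bytes: (v>>16)&0xFF=EF, (v>>8)&0xFF=F1, v&0xFF=B0

Answer: 0xEFF1B0 EF F1 B0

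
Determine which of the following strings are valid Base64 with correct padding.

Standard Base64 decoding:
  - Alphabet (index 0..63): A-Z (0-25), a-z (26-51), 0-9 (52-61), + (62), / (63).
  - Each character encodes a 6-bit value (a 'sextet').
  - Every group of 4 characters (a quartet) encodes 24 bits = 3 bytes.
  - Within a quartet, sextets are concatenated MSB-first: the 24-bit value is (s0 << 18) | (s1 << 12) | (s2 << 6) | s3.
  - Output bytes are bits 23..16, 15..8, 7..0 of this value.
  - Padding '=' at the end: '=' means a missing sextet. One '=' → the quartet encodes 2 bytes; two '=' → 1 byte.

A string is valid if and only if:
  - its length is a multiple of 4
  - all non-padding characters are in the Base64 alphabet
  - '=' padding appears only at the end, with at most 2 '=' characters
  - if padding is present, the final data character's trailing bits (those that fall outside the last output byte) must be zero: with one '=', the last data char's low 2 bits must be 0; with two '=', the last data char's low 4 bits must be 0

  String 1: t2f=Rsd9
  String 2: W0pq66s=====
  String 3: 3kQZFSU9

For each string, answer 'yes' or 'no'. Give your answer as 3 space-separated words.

String 1: 't2f=Rsd9' → invalid (bad char(s): ['=']; '=' in middle)
String 2: 'W0pq66s=====' → invalid (5 pad chars (max 2))
String 3: '3kQZFSU9' → valid

Answer: no no yes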